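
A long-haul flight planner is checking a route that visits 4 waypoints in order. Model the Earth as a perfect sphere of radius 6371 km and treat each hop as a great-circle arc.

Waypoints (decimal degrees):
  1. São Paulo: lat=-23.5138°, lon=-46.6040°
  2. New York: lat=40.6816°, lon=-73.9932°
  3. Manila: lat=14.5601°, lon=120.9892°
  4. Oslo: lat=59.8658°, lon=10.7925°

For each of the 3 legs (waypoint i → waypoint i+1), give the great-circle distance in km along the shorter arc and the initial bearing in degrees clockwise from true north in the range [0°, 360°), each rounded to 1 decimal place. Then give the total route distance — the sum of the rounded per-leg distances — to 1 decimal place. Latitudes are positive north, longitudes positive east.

Leg 1: φ1=-0.4103932, φ2=0.7100279, Δφ=1.1204211, Δλ=-0.4780317 rad; a=sin²(Δφ/2)+cosφ1·cosφ2·sin²(Δλ/2)=0.3213232810; c=2·atan2(√a, √(1-a))=1.205363647; dist=6371·c=7679.372 ≈ 7679.4 km; running total=7679.4 km
Leg 1 bearing: y=sinΔλ·cosφ2=-0.34886270, x=cosφ1·sinφ2-sinφ1·cosφ2·cosΔλ=0.86636790; θ=atan2(y, x)=-21.9333° <0 so +360° → 338.0667° ≈ 338.1°
Leg 2: φ1=0.7100279, φ2=0.2541217, Δφ=-0.4559062, Δλ=3.4030849 rad; a=sin²(Δφ/2)+cosφ1·cosφ2·sin²(Δλ/2)=0.7725820157; c=2·atan2(√a, √(1-a))=2.147381094; dist=6371·c=13680.965 ≈ 13681.0 km; running total=21360.4 km
Leg 2 bearing: y=sinΔλ·cosφ2=-0.25021974, x=cosφ1·sinφ2-sinφ1·cosφ2·cosΔλ=0.80011640; θ=atan2(y, x)=-17.3660° <0 so +360° → 342.6340° ≈ 342.6°
Leg 3: φ1=0.2541217, φ2=1.0448553, Δφ=0.7907336, Δλ=-1.9232952 rad; a=sin²(Δφ/2)+cosφ1·cosφ2·sin²(Δλ/2)=0.4751678939; c=2·atan2(√a, √(1-a))=1.521111676; dist=6371·c=9691.002 ≈ 9691.0 km; running total=31051.4 km
Leg 3 bearing: y=sinΔλ·cosφ2=-0.47115888, x=cosφ1·sinφ2-sinφ1·cosφ2·cosΔλ=0.88064907; θ=atan2(y, x)=-28.1474° <0 so +360° → 331.8526° ≈ 331.9°

Leg 1: dist=7679.4 km, bearing=338.1°
Leg 2: dist=13681.0 km, bearing=342.6°
Leg 3: dist=9691.0 km, bearing=331.9°
Total: 31051.4 km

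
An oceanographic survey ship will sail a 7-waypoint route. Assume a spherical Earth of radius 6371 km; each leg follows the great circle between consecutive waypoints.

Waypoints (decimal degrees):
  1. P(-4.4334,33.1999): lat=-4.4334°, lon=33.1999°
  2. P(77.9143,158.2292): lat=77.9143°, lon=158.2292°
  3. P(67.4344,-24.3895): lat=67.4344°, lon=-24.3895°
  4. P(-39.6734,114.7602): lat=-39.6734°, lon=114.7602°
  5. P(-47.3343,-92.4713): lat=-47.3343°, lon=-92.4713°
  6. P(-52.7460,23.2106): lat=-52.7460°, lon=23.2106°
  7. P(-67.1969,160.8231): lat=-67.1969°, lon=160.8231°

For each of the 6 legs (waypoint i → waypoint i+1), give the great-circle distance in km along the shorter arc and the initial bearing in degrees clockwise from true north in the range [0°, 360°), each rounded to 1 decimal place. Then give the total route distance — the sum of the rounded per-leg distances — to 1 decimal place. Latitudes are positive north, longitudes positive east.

Leg 1: φ1=-0.0773774, φ2=1.3598611, Δφ=1.4372385, Δλ=2.1821729 rad; a=sin²(Δφ/2)+cosφ1·cosφ2·sin²(Δλ/2)=0.5977036520; c=2·atan2(√a, √(1-a))=1.767469070; dist=6371·c=11260.545 ≈ 11260.5 km; running total=11260.5 km
Leg 1 bearing: y=sinΔλ·cosφ2=0.17144813, x=cosφ1·sinφ2-sinφ1·cosφ2·cosΔλ=0.96561976; θ=atan2(y, x)=10.0681° ≈ 10.1°
Leg 2: φ1=1.3598611, φ2=1.1769523, Δφ=-0.1829088, Δλ=-3.1872976 rad; a=sin²(Δφ/2)+cosφ1·cosφ2·sin²(Δλ/2)=0.0886442392; c=2·atan2(√a, √(1-a))=0.604631692; dist=6371·c=3852.109 ≈ 3852.1 km; running total=15112.6 km
Leg 2 bearing: y=sinΔλ·cosφ2=0.01753275, x=cosφ1·sinφ2-sinφ1·cosφ2·cosΔλ=0.56818866; θ=atan2(y, x)=1.7674° ≈ 1.8°
Leg 3: φ1=1.1769523, φ2=-0.6924315, Δφ=-1.8693838, Δλ=2.4286204 rad; a=sin²(Δφ/2)+cosφ1·cosφ2·sin²(Δλ/2)=0.9064769123; c=2·atan2(√a, √(1-a))=2.520003070; dist=6371·c=16054.940 ≈ 16054.9 km; running total=31167.5 km
Leg 3 bearing: y=sinΔλ·cosφ2=0.50344656, x=cosφ1·sinφ2-sinφ1·cosφ2·cosΔλ=0.29265618; θ=atan2(y, x)=59.8303° ≈ 59.8°
Leg 4: φ1=-0.6924315, φ2=-0.8261394, Δφ=-0.1337079, Δλ=-3.6168720 rad; a=sin²(Δφ/2)+cosφ1·cosφ2·sin²(Δλ/2)=0.4971929800; c=2·atan2(√a, √(1-a))=1.565182257; dist=6371·c=9971.776 ≈ 9971.8 km; running total=41139.3 km
Leg 4 bearing: y=sinΔλ·cosφ2=0.31011557, x=cosφ1·sinφ2-sinφ1·cosφ2·cosΔλ=-0.95068229; θ=atan2(y, x)=161.9335° ≈ 161.9°
Leg 5: φ1=-0.8261394, φ2=-0.9205914, Δφ=-0.0944520, Δλ=2.0190300 rad; a=sin²(Δφ/2)+cosφ1·cosφ2·sin²(Δλ/2)=0.2962547627; c=2·atan2(√a, √(1-a))=1.151091983; dist=6371·c=7333.607 ≈ 7333.6 km; running total=48472.9 km
Leg 5 bearing: y=sinΔλ·cosφ2=0.54554948, x=cosφ1·sinφ2-sinφ1·cosφ2·cosΔλ=-0.73234369; θ=atan2(y, x)=143.3162° ≈ 143.3°
Leg 6: φ1=-0.9205914, φ2=-1.1728072, Δφ=-0.2522158, Δλ=2.4017912 rad; a=sin²(Δφ/2)+cosφ1·cosφ2·sin²(Δλ/2)=0.2197680781; c=2·atan2(√a, √(1-a))=0.975850556; dist=6371·c=6217.144 ≈ 6217.1 km; running total=54690.0 km
Leg 6 bearing: y=sinΔλ·cosφ2=0.26127387, x=cosφ1·sinφ2-sinφ1·cosφ2·cosΔλ=-0.78588564; θ=atan2(y, x)=161.6102° ≈ 161.6°

Leg 1: dist=11260.5 km, bearing=10.1°
Leg 2: dist=3852.1 km, bearing=1.8°
Leg 3: dist=16054.9 km, bearing=59.8°
Leg 4: dist=9971.8 km, bearing=161.9°
Leg 5: dist=7333.6 km, bearing=143.3°
Leg 6: dist=6217.1 km, bearing=161.6°
Total: 54690.0 km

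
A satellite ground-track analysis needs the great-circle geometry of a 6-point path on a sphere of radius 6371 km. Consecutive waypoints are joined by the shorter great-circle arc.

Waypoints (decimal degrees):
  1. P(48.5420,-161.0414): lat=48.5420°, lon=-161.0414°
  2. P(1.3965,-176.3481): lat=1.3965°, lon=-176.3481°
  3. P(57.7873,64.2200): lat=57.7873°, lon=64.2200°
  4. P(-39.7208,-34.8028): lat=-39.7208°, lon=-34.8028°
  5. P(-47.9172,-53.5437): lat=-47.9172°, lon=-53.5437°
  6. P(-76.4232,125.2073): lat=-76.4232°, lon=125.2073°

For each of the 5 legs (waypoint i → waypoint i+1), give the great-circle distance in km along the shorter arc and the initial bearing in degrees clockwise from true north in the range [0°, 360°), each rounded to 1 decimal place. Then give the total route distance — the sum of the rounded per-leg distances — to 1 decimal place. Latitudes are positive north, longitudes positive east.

Leg 1: φ1=0.8472177, φ2=0.0243735, Δφ=-0.8228442, Δλ=-0.2671523 rad; a=sin²(Δφ/2)+cosφ1·cosφ2·sin²(Δλ/2)=0.1716700171; c=2·atan2(√a, √(1-a))=0.854414809; dist=6371·c=5443.477 ≈ 5443.5 km; running total=5443.5 km
Leg 1 bearing: y=sinΔλ·cosφ2=-0.26390743, x=cosφ1·sinφ2-sinφ1·cosφ2·cosΔλ=-0.70650588; θ=atan2(y, x)=-159.5174° <0 so +360° → 200.4826° ≈ 200.5°
Leg 2: φ1=0.0243735, φ2=1.0085787, Δφ=0.9842051, Δλ=4.1987054 rad; a=sin²(Δφ/2)+cosφ1·cosφ2·sin²(Δλ/2)=0.6206219852; c=2·atan2(√a, √(1-a))=1.814443804; dist=6371·c=11559.821 ≈ 11559.8 km; running total=17003.3 km
Leg 2 bearing: y=sinΔλ·cosφ2=-0.46426680, x=cosφ1·sinφ2-sinφ1·cosφ2·cosΔλ=0.85220754; θ=atan2(y, x)=-28.5807° <0 so +360° → 331.4193° ≈ 331.4°
Leg 3: φ1=1.0085787, φ2=-0.6932587, Δφ=-1.7018374, Δλ=-1.7282739 rad; a=sin²(Δφ/2)+cosφ1·cosφ2·sin²(Δλ/2)=0.8024917378; c=2·atan2(√a, √(1-a))=2.220541441; dist=6371·c=14147.070 ≈ 14147.1 km; running total=31150.4 km
Leg 3 bearing: y=sinΔλ·cosφ2=-0.75964994, x=cosφ1·sinφ2-sinφ1·cosφ2·cosΔλ=-0.23859371; θ=atan2(y, x)=-107.4367° <0 so +360° → 252.5633° ≈ 252.6°
Leg 4: φ1=-0.6932587, φ2=-0.8363129, Δφ=-0.1430542, Δλ=-0.3270904 rad; a=sin²(Δφ/2)+cosφ1·cosφ2·sin²(Δλ/2)=0.0187729841; c=2·atan2(√a, √(1-a))=0.274893795; dist=6371·c=1751.348 ≈ 1751.3 km; running total=32901.7 km
Leg 4 bearing: y=sinΔλ·cosφ2=-0.21532917, x=cosφ1·sinφ2-sinφ1·cosφ2·cosΔλ=-0.16527428; θ=atan2(y, x)=-127.5078° <0 so +360° → 232.4922° ≈ 232.5°
Leg 5: φ1=-0.8363129, φ2=-1.3338365, Δφ=-0.4975236, Δλ=3.1197935 rad; a=sin²(Δφ/2)+cosφ1·cosφ2·sin²(Δλ/2)=0.2179271091; c=2·atan2(√a, √(1-a))=0.971398009; dist=6371·c=6188.777 ≈ 6188.8 km; running total=39090.5 km
Leg 5 bearing: y=sinΔλ·cosφ2=0.00511692, x=cosφ1·sinφ2-sinφ1·cosφ2·cosΔλ=-0.82565935; θ=atan2(y, x)=179.6449° ≈ 179.6°

Leg 1: dist=5443.5 km, bearing=200.5°
Leg 2: dist=11559.8 km, bearing=331.4°
Leg 3: dist=14147.1 km, bearing=252.6°
Leg 4: dist=1751.3 km, bearing=232.5°
Leg 5: dist=6188.8 km, bearing=179.6°
Total: 39090.5 km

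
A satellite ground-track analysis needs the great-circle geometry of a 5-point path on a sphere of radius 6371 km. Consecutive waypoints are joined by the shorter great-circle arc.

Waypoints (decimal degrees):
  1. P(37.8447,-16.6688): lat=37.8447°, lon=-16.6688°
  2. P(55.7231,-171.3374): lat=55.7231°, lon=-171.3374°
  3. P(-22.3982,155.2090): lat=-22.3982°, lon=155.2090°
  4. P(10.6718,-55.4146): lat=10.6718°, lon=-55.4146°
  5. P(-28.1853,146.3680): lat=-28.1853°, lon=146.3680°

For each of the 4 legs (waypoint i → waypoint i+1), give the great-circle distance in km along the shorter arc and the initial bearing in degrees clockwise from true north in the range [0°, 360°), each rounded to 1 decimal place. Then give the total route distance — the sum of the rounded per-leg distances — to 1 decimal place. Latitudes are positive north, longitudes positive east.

Leg 1: φ1=0.6605146, φ2=0.9725516, Δφ=0.3120369, Δλ=-2.6994763 rad; a=sin²(Δφ/2)+cosφ1·cosφ2·sin²(Δλ/2)=0.4475039006; c=2·atan2(√a, √(1-a))=1.465610270; dist=6371·c=9337.403 ≈ 9337.4 km; running total=9337.4 km
Leg 1 bearing: y=sinΔλ·cosφ2=-0.24096394, x=cosφ1·sinφ2-sinφ1·cosφ2·cosΔλ=0.96483834; θ=atan2(y, x)=-14.0225° <0 so +360° → 345.9775° ≈ 346.0°
Leg 2: φ1=0.9725516, φ2=-0.3909223, Δφ=-1.3634739, Δλ=5.6993098 rad; a=sin²(Δφ/2)+cosφ1·cosφ2·sin²(Δλ/2)=0.4402117008; c=2·atan2(√a, √(1-a))=1.450932917; dist=6371·c=9243.894 ≈ 9243.9 km; running total=18581.3 km
Leg 2 bearing: y=sinΔλ·cosφ2=-0.50967323, x=cosφ1·sinφ2-sinφ1·cosφ2·cosΔλ=-0.85201798; θ=atan2(y, x)=-149.1123° <0 so +360° → 210.8877° ≈ 210.9°
Leg 3: φ1=-0.3909223, φ2=0.1862580, Δφ=0.5771804, Δλ=-3.6760753 rad; a=sin²(Δφ/2)+cosφ1·cosφ2·sin²(Δλ/2)=0.9262067576; c=2·atan2(√a, √(1-a))=2.591380313; dist=6371·c=16509.684 ≈ 16509.7 km; running total=35091.0 km
Leg 3 bearing: y=sinΔλ·cosφ2=0.50058543, x=cosφ1·sinφ2-sinφ1·cosφ2·cosΔλ=-0.15101466; θ=atan2(y, x)=106.7873° ≈ 106.8°
Leg 4: φ1=0.1862580, φ2=-0.4919263, Δφ=-0.6781843, Δλ=3.5217707 rad; a=sin²(Δφ/2)+cosφ1·cosφ2·sin²(Δλ/2)=0.9458998026; c=2·atan2(√a, √(1-a))=2.672103672; dist=6371·c=17023.972 ≈ 17024.0 km; running total=52115.0 km
Leg 4 bearing: y=sinΔλ·cosφ2=-0.32708422, x=cosφ1·sinφ2-sinφ1·cosφ2·cosΔλ=-0.31258499; θ=atan2(y, x)=-133.7015° <0 so +360° → 226.2985° ≈ 226.3°

Leg 1: dist=9337.4 km, bearing=346.0°
Leg 2: dist=9243.9 km, bearing=210.9°
Leg 3: dist=16509.7 km, bearing=106.8°
Leg 4: dist=17024.0 km, bearing=226.3°
Total: 52115.0 km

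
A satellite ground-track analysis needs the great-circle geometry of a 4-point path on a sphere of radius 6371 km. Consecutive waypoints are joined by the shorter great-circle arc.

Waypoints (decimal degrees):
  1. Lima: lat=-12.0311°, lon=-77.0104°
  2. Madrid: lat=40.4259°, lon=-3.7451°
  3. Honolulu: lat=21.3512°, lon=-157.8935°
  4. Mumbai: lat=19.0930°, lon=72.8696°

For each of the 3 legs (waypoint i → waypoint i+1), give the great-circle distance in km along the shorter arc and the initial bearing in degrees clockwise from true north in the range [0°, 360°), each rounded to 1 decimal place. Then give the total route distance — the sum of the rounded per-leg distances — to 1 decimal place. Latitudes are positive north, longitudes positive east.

Leg 1: φ1=-0.2099823, φ2=0.7055651, Δφ=0.9155474, Δλ=1.2787207 rad; a=sin²(Δφ/2)+cosφ1·cosφ2·sin²(Δλ/2)=0.4603944137; c=2·atan2(√a, √(1-a))=1.491502085; dist=6371·c=9502.360 ≈ 9502.4 km; running total=9502.4 km
Leg 1 bearing: y=sinΔλ·cosφ2=0.72900521, x=cosφ1·sinφ2-sinφ1·cosφ2·cosΔλ=0.67990955; θ=atan2(y, x)=46.9957° ≈ 47.0°
Leg 2: φ1=0.7055651, φ2=0.3726487, Δφ=-0.3329163, Δλ=-2.6903971 rad; a=sin²(Δφ/2)+cosφ1·cosφ2·sin²(Δλ/2)=0.7009755001; c=2·atan2(√a, √(1-a))=1.984442880; dist=6371·c=12642.886 ≈ 12642.9 km; running total=22145.3 km
Leg 2 bearing: y=sinΔλ·cosφ2=-0.40611456, x=cosφ1·sinφ2-sinφ1·cosφ2·cosΔλ=0.82067433; θ=atan2(y, x)=-26.3287° <0 so +360° → 333.6713° ≈ 333.7°
Leg 3: φ1=0.3726487, φ2=0.3332357, Δφ=-0.0394130, Δλ=4.0275759 rad; a=sin²(Δφ/2)+cosφ1·cosφ2·sin²(Δλ/2)=0.7188074579; c=2·atan2(√a, √(1-a))=2.023740721; dist=6371·c=12893.252 ≈ 12893.3 km; running total=35038.6 km
Leg 3 bearing: y=sinΔλ·cosφ2=-0.73192912, x=cosφ1·sinφ2-sinφ1·cosφ2·cosΔλ=0.52227669; θ=atan2(y, x)=-54.4898° <0 so +360° → 305.5102° ≈ 305.5°

Leg 1: dist=9502.4 km, bearing=47.0°
Leg 2: dist=12642.9 km, bearing=333.7°
Leg 3: dist=12893.3 km, bearing=305.5°
Total: 35038.6 km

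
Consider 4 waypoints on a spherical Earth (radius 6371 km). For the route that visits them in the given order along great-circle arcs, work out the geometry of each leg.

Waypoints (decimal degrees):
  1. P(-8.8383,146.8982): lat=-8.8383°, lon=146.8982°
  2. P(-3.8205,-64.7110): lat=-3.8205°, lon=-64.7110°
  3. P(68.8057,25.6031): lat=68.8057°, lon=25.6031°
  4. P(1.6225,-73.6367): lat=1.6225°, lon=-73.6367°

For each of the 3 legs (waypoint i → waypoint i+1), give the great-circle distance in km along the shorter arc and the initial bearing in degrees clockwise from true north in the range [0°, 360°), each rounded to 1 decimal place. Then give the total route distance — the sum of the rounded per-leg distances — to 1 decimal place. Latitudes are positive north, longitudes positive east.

Leg 1: dist=16238.8 km, bearing=110.6°
Leg 2: dist=10416.2 km, bearing=21.2°
Leg 3: dist=10209.1 km, bearing=279.2°
Total: 36864.1 km

Leg 1: φ1=-0.1542574, φ2=-0.0666803, Δφ=0.0875771, Δλ=-3.6932773 rad; a=sin²(Δφ/2)+cosφ1·cosφ2·sin²(Δλ/2)=0.9147112770; c=2·atan2(√a, √(1-a))=2.548869519; dist=6371·c=16238.848 ≈ 16238.8 km; running total=16238.8 km
Leg 1 bearing: y=sinΔλ·cosφ2=0.52295790, x=cosφ1·sinφ2-sinφ1·cosφ2·cosΔλ=-0.19640077; θ=atan2(y, x)=110.5840° ≈ 110.6°
Leg 2: φ1=-0.0666803, φ2=1.2008860, Δφ=1.2675663, Δλ=1.5762784 rad; a=sin²(Δφ/2)+cosφ1·cosφ2·sin²(Δλ/2)=0.5320507521; c=2·atan2(√a, √(1-a))=1.634941811; dist=6371·c=10416.214 ≈ 10416.2 km; running total=26655.0 km
Leg 2 bearing: y=sinΔλ·cosφ2=0.36152638, x=cosφ1·sinφ2-sinφ1·cosφ2·cosΔλ=0.93015572; θ=atan2(y, x)=21.2398° ≈ 21.2°
Leg 3: φ1=1.2008860, φ2=0.0283180, Δφ=-1.1725680, Δλ=-1.7320613 rad; a=sin²(Δφ/2)+cosφ1·cosφ2·sin²(Δλ/2)=0.5158138740; c=2·atan2(√a, √(1-a))=1.602429350; dist=6371·c=10209.077 ≈ 10209.1 km; running total=36864.1 km
Leg 3 bearing: y=sinΔλ·cosφ2=-0.98662924, x=cosφ1·sinφ2-sinφ1·cosφ2·cosΔλ=0.15988253; θ=atan2(y, x)=-80.7953° <0 so +360° → 279.2047° ≈ 279.2°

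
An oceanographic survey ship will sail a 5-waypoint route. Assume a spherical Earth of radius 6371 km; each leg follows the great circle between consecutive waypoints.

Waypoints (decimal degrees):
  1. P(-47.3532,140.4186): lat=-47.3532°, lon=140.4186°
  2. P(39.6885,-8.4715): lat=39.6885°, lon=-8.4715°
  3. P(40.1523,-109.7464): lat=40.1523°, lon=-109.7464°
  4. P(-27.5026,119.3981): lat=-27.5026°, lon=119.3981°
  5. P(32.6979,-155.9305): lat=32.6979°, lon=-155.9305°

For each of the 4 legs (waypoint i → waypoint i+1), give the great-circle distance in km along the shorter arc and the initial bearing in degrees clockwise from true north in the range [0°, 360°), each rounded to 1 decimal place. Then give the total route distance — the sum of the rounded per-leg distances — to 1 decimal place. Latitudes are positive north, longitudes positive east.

Leg 1: dist=17386.5 km, bearing=262.6°
Leg 2: dist=8087.7 km, bearing=308.3°
Leg 3: dist=15327.0 km, bearing=271.8°
Leg 4: dist=11161.5 km, bearing=58.4°
Total: 51962.7 km

Leg 1: φ1=-0.8264693, φ2=0.6926950, Δφ=1.5191643, Δλ=-2.5986225 rad; a=sin²(Δφ/2)+cosφ1·cosφ2·sin²(Δλ/2)=0.9580428436; c=2·atan2(√a, √(1-a))=2.729003495; dist=6371·c=17386.481 ≈ 17386.5 km; running total=17386.5 km
Leg 1 bearing: y=sinΔλ·cosφ2=-0.39760058, x=cosφ1·sinφ2-sinφ1·cosφ2·cosΔλ=-0.05196917; θ=atan2(y, x)=-97.4467° <0 so +360° → 262.5533° ≈ 262.6°
Leg 2: φ1=0.6926950, φ2=0.7007898, Δφ=0.0080948, Δλ=-1.7675805 rad; a=sin²(Δφ/2)+cosφ1·cosφ2·sin²(Δλ/2)=0.3516031785; c=2·atan2(√a, √(1-a))=1.269463080; dist=6371·c=8087.749 ≈ 8087.7 km; running total=25474.2 km
Leg 2 bearing: y=sinΔλ·cosφ2=-0.74958180, x=cosφ1·sinφ2-sinφ1·cosφ2·cosΔλ=0.59164234; θ=atan2(y, x)=-51.7161° <0 so +360° → 308.2839° ≈ 308.3°
Leg 3: φ1=0.7007898, φ2=-0.4800109, Δφ=-1.1808008, Δλ=3.9993260 rad; a=sin²(Δφ/2)+cosφ1·cosφ2·sin²(Δλ/2)=0.8706292977; c=2·atan2(√a, √(1-a))=2.405739836; dist=6371·c=15326.968 ≈ 15327.0 km; running total=40801.2 km
Leg 3 bearing: y=sinΔλ·cosφ2=-0.67088523, x=cosφ1·sinφ2-sinφ1·cosφ2·cosΔλ=0.02118275; θ=atan2(y, x)=-88.1915° <0 so +360° → 271.8085° ≈ 271.8°
Leg 4: φ1=-0.4800109, φ2=0.5706860, Δφ=1.0506969, Δλ=-4.8053906 rad; a=sin²(Δφ/2)+cosφ1·cosφ2·sin²(Δλ/2)=0.5900718182; c=2·atan2(√a, √(1-a))=1.751928801; dist=6371·c=11161.538 ≈ 11161.5 km; running total=51962.7 km
Leg 4 bearing: y=sinΔλ·cosφ2=0.83789388, x=cosφ1·sinφ2-sinφ1·cosφ2·cosΔλ=0.51524957; θ=atan2(y, x)=58.4112° ≈ 58.4°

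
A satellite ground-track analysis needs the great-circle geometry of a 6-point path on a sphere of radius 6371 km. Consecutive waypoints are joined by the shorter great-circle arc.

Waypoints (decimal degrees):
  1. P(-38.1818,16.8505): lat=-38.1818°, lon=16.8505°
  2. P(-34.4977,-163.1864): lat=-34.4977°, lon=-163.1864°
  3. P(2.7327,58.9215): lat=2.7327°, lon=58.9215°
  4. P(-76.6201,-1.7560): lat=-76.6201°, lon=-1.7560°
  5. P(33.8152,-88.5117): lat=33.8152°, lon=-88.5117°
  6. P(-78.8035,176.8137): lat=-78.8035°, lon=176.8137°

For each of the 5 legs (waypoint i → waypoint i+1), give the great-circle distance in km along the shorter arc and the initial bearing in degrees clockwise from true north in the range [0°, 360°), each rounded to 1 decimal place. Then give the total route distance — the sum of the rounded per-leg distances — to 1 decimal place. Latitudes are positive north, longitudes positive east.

Leg 1: dist=11933.5 km, bearing=180.0°
Leg 2: dist=14413.4 km, bearing=240.4°
Leg 3: dist=9581.6 km, bearing=191.7°
Leg 4: dist=13570.4 km, bearing=281.9°
Leg 5: dist=13787.2 km, bearing=193.5°
Total: 63286.1 km

Leg 1: φ1=-0.6663981, φ2=-0.6020984, Δφ=0.0642997, Δλ=-3.1422367 rad; a=sin²(Δφ/2)+cosφ1·cosφ2·sin²(Δλ/2)=0.6488581635; c=2·atan2(√a, √(1-a))=1.873095939; dist=6371·c=11933.494 ≈ 11933.5 km; running total=11933.5 km
Leg 1 bearing: y=sinΔλ·cosφ2=0.00053077, x=cosφ1·sinφ2-sinφ1·cosφ2·cosΔλ=-0.95465423; θ=atan2(y, x)=179.9681° ≈ 180.0°
Leg 2: φ1=-0.6020984, φ2=0.0476946, Δφ=0.6497931, Δλ=3.8765141 rad; a=sin²(Δφ/2)+cosφ1·cosφ2·sin²(Δλ/2)=0.8188649087; c=2·atan2(√a, √(1-a))=2.262343690; dist=6371·c=14413.392 ≈ 14413.4 km; running total=26346.9 km
Leg 2 bearing: y=sinΔλ·cosφ2=-0.66976641, x=cosφ1·sinφ2-sinφ1·cosφ2·cosΔλ=-0.38041246; θ=atan2(y, x)=-119.5956° <0 so +360° → 240.4044° ≈ 240.4°
Leg 3: φ1=0.0476946, φ2=-1.3372730, Δφ=-1.3849676, Δλ=-1.0590222 rad; a=sin²(Δφ/2)+cosφ1·cosφ2·sin²(Δλ/2)=0.4665928711; c=2·atan2(√a, √(1-a))=1.503932257; dist=6371·c=9581.552 ≈ 9581.6 km; running total=35928.5 km
Leg 3 bearing: y=sinΔλ·cosφ2=-0.20175812, x=cosφ1·sinφ2-sinφ1·cosφ2·cosΔλ=-0.97715378; θ=atan2(y, x)=-168.3338° <0 so +360° → 191.6662° ≈ 191.7°
Leg 4: φ1=-1.3372730, φ2=0.5901866, Δφ=1.9274596, Δλ=-1.5141726 rad; a=sin²(Δφ/2)+cosφ1·cosφ2·sin²(Δλ/2)=0.7652649369; c=2·atan2(√a, √(1-a))=2.130021867; dist=6371·c=13570.369 ≈ 13570.4 km; running total=49498.9 km
Leg 4 bearing: y=sinΔλ·cosφ2=-0.82950528, x=cosφ1·sinφ2-sinφ1·cosφ2·cosΔλ=0.17452518; θ=atan2(y, x)=-78.1185° <0 so +360° → 281.8815° ≈ 281.9°
Leg 5: φ1=0.5901866, φ2=-1.3753805, Δφ=-1.9655671, Δλ=4.6308018 rad; a=sin²(Δφ/2)+cosφ1·cosφ2·sin²(Δλ/2)=0.7795357625; c=2·atan2(√a, √(1-a))=2.164061871; dist=6371·c=13787.238 ≈ 13787.2 km; running total=63286.1 km
Leg 5 bearing: y=sinΔλ·cosφ2=-0.19352853, x=cosφ1·sinφ2-sinφ1·cosφ2·cosΔλ=-0.80621693; θ=atan2(y, x)=-166.5018° <0 so +360° → 193.4982° ≈ 193.5°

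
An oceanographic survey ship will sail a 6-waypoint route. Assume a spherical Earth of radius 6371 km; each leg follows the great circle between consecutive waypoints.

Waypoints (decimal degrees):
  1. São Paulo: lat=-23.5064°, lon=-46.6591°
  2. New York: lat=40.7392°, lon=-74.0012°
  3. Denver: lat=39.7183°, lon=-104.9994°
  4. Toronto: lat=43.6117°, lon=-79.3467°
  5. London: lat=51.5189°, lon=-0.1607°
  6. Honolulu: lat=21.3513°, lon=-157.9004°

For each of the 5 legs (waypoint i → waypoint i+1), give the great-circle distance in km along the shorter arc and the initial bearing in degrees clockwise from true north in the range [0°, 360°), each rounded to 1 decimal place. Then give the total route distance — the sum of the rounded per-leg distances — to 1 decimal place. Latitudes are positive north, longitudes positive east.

Leg 1: dist=7682.5 km, bearing=338.1°
Leg 2: dist=2620.3 km, bearing=277.7°
Leg 3: dist=2165.3 km, bearing=70.1°
Leg 4: dist=5710.5 km, bearing=51.5°
Leg 5: dist=11626.2 km, bearing=338.6°
Total: 29804.8 km

Leg 1: φ1=-0.4102641, φ2=0.7110332, Δφ=1.1212972, Δλ=-0.4772097 rad; a=sin²(Δφ/2)+cosφ1·cosφ2·sin²(Δλ/2)=0.3215549730; c=2·atan2(√a, √(1-a))=1.205859744; dist=6371·c=7682.532 ≈ 7682.5 km; running total=7682.5 km
Leg 1 bearing: y=sinΔλ·cosφ2=-0.34800790, x=cosφ1·sinφ2-sinφ1·cosφ2·cosΔλ=0.86690253; θ=atan2(y, x)=-21.8724° <0 so +360° → 338.1276° ≈ 338.1°
Leg 2: φ1=0.7110332, φ2=0.6932151, Δφ=-0.0178181, Δλ=-0.5410207 rad; a=sin²(Δφ/2)+cosφ1·cosφ2·sin²(Δλ/2)=0.0416968314; c=2·atan2(√a, √(1-a))=0.411288791; dist=6371·c=2620.321 ≈ 2620.3 km; running total=10302.8 km
Leg 2 bearing: y=sinΔλ·cosφ2=-0.39614425, x=cosφ1·sinφ2-sinφ1·cosφ2·cosΔλ=0.05387534; θ=atan2(y, x)=-82.2553° <0 so +360° → 277.7447° ≈ 277.7°
Leg 3: φ1=0.6932151, φ2=0.7611678, Δφ=0.0679526, Δλ=0.4477241 rad; a=sin²(Δφ/2)+cosφ1·cosφ2·sin²(Δλ/2)=0.0286005042; c=2·atan2(√a, √(1-a))=0.339867058; dist=6371·c=2165.293 ≈ 2165.3 km; running total=12468.1 km
Leg 3 bearing: y=sinΔλ·cosφ2=0.31344393, x=cosφ1·sinφ2-sinφ1·cosφ2·cosΔλ=0.11350313; θ=atan2(y, x)=70.0939° ≈ 70.1°
Leg 4: φ1=0.7611678, φ2=0.8991744, Δφ=0.1380067, Δλ=1.3820564 rad; a=sin²(Δφ/2)+cosφ1·cosφ2·sin²(Δλ/2)=0.1877555970; c=2·atan2(√a, √(1-a))=0.896319475; dist=6371·c=5710.451 ≈ 5710.5 km; running total=18178.6 km
Leg 4 bearing: y=sinΔλ·cosφ2=0.61120606, x=cosφ1·sinφ2-sinφ1·cosφ2·cosΔλ=0.48625187; θ=atan2(y, x)=51.4956° ≈ 51.5°
Leg 5: φ1=0.8991744, φ2=0.3726505, Δφ=-0.5265239, Δλ=-2.7530771 rad; a=sin²(Δφ/2)+cosφ1·cosφ2·sin²(Δλ/2)=0.6256725359; c=2·atan2(√a, √(1-a))=1.824866016; dist=6371·c=11626.221 ≈ 11626.2 km; running total=29804.8 km
Leg 5 bearing: y=sinΔλ·cosφ2=-0.35281526, x=cosφ1·sinφ2-sinφ1·cosφ2·cosΔλ=0.90130297; θ=atan2(y, x)=-21.3779° <0 so +360° → 338.6221° ≈ 338.6°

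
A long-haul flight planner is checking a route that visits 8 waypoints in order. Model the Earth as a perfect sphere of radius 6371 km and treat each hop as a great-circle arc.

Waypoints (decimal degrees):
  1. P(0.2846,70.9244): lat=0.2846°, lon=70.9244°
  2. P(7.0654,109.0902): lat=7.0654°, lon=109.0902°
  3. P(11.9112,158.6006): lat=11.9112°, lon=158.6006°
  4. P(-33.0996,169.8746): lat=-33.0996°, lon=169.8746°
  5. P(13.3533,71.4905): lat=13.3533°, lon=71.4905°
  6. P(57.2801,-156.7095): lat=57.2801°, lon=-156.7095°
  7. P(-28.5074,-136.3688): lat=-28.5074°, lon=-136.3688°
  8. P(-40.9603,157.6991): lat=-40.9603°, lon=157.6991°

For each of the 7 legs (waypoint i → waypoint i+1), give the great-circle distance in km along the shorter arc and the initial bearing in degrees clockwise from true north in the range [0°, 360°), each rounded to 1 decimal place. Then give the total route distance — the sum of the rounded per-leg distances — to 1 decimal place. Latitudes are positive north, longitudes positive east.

Leg 1: dist=4298.9 km, bearing=79.0°
Leg 2: dist=5450.0 km, bearing=80.3°
Leg 3: dist=5145.9 km, bearing=166.9°
Leg 4: dist=11584.3 km, bearing=276.9°
Leg 5: dist=11007.0 km, bearing=24.1°
Leg 6: dist=9728.2 km, bearing=162.2°
Leg 7: dist=6038.2 km, bearing=238.1°
Total: 53252.5 km

Leg 1: φ1=0.0049672, φ2=0.1233145, Δφ=0.1183473, Δλ=0.6661189 rad; a=sin²(Δφ/2)+cosφ1·cosφ2·sin²(Δλ/2)=0.1095715273; c=2·atan2(√a, √(1-a))=0.674759934; dist=6371·c=4298.896 ≈ 4298.9 km; running total=4298.9 km
Leg 1 bearing: y=sinΔλ·cosφ2=0.61324682, x=cosφ1·sinφ2-sinφ1·cosφ2·cosΔλ=0.11912501; θ=atan2(y, x)=79.0070° ≈ 79.0°
Leg 2: φ1=0.1233145, φ2=0.2078897, Δφ=0.0845752, Δλ=0.8641195 rad; a=sin²(Δφ/2)+cosφ1·cosφ2·sin²(Δλ/2)=0.1720539233; c=2·atan2(√a, √(1-a))=0.855432425; dist=6371·c=5449.960 ≈ 5450.0 km; running total=9748.9 km
Leg 2 bearing: y=sinΔλ·cosφ2=0.74414874, x=cosφ1·sinφ2-sinφ1·cosφ2·cosΔλ=0.12668125; θ=atan2(y, x)=80.3388° ≈ 80.3°
Leg 3: φ1=0.2078897, φ2=-0.5776970, Δφ=-0.7855867, Δλ=0.1967684 rad; a=sin²(Δφ/2)+cosφ1·cosφ2·sin²(Δλ/2)=0.1544217972; c=2·atan2(√a, √(1-a))=0.807708389; dist=6371·c=5145.910 ≈ 5145.9 km; running total=14894.8 km
Leg 3 bearing: y=sinΔλ·cosφ2=0.16377571, x=cosφ1·sinφ2-sinφ1·cosφ2·cosΔλ=-0.70390364; θ=atan2(y, x)=166.9021° ≈ 166.9°
Leg 4: φ1=-0.5776970, φ2=0.2330591, Δφ=0.8107561, Δλ=-1.7171265 rad; a=sin²(Δφ/2)+cosφ1·cosφ2·sin²(Δλ/2)=0.6224841723; c=2·atan2(√a, √(1-a))=1.818283369; dist=6371·c=11584.283 ≈ 11584.3 km; running total=26479.1 km
Leg 4 bearing: y=sinΔλ·cosφ2=-0.96256621, x=cosφ1·sinφ2-sinφ1·cosφ2·cosΔλ=0.11600343; θ=atan2(y, x)=-83.1282° <0 so +360° → 276.8718° ≈ 276.9°
Leg 5: φ1=0.2330591, φ2=0.9997263, Δφ=0.7666673, Δλ=-3.9828414 rad; a=sin²(Δφ/2)+cosφ1·cosφ2·sin²(Δλ/2)=0.5781171677; c=2·atan2(√a, √(1-a))=1.727673338; dist=6371·c=11007.007 ≈ 11007.0 km; running total=37486.1 km
Leg 5 bearing: y=sinΔλ·cosφ2=0.40295405, x=cosφ1·sinφ2-sinφ1·cosφ2·cosΔλ=0.90178648; θ=atan2(y, x)=24.0770° ≈ 24.1°
Leg 6: φ1=0.9997263, φ2=-0.4975480, Δφ=-1.4972743, Δλ=0.3550122 rad; a=sin²(Δφ/2)+cosφ1·cosφ2·sin²(Δλ/2)=0.4780819509; c=2·atan2(√a, √(1-a))=1.526946177; dist=6371·c=9728.174 ≈ 9728.2 km; running total=47214.3 km
Leg 6 bearing: y=sinΔλ·cosφ2=0.30545698, x=cosφ1·sinφ2-sinφ1·cosφ2·cosΔλ=-0.95119632; θ=atan2(y, x)=162.1967° ≈ 162.2°
Leg 7: φ1=-0.4975480, φ2=-0.7148921, Δφ=-0.2173441, Δλ=5.1324531 rad; a=sin²(Δφ/2)+cosφ1·cosφ2·sin²(Δλ/2)=0.2082501893; c=2·atan2(√a, √(1-a))=0.947764997; dist=6371·c=6038.211 ≈ 6038.2 km; running total=53252.5 km
Leg 7 bearing: y=sinΔλ·cosφ2=-0.68951214, x=cosφ1·sinφ2-sinφ1·cosφ2·cosΔλ=-0.42907016; θ=atan2(y, x)=-121.8932° <0 so +360° → 238.1068° ≈ 238.1°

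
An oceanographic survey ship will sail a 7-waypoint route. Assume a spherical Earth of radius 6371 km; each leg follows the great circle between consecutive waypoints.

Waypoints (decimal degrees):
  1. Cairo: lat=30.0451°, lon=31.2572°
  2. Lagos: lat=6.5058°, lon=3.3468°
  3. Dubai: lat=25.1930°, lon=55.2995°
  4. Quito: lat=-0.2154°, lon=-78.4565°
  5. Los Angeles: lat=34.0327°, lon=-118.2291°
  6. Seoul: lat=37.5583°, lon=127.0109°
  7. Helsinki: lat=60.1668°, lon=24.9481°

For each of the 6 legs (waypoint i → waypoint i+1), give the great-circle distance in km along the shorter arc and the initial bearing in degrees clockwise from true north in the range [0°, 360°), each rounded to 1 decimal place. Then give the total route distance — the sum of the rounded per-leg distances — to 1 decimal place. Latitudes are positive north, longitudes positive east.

Leg 1: φ1=0.5243859, φ2=0.1135476, Δφ=-0.4108383, Δλ=-0.4871284 rad; a=sin²(Δφ/2)+cosφ1·cosφ2·sin²(Δλ/2)=0.0916274611; c=2·atan2(√a, √(1-a))=0.615049168; dist=6371·c=3918.478 ≈ 3918.5 km; running total=3918.5 km
Leg 1 bearing: y=sinΔλ·cosφ2=-0.46507590, x=cosφ1·sinφ2-sinφ1·cosφ2·cosΔλ=-0.34151410; θ=atan2(y, x)=-126.2905° <0 so +360° → 233.7095° ≈ 233.7°
Leg 2: φ1=0.1135476, φ2=0.4397008, Δφ=0.3261532, Δλ=0.9067457 rad; a=sin²(Δφ/2)+cosφ1·cosφ2·sin²(Δλ/2)=0.1988368812; c=2·atan2(√a, √(1-a))=0.924384239; dist=6371·c=5889.252 ≈ 5889.3 km; running total=9807.8 km
Leg 2 bearing: y=sinΔλ·cosφ2=0.71259428, x=cosφ1·sinφ2-sinφ1·cosφ2·cosΔλ=0.35973948; θ=atan2(y, x)=63.2140° ≈ 63.2°
Leg 3: φ1=0.4397008, φ2=-0.0037594, Δφ=-0.4434602, Δλ=-2.3344826 rad; a=sin²(Δφ/2)+cosφ1·cosφ2·sin²(Δλ/2)=0.8136999917; c=2·atan2(√a, √(1-a))=2.249006097; dist=6371·c=14328.418 ≈ 14328.4 km; running total=24136.2 km
Leg 3 bearing: y=sinΔλ·cosφ2=-0.72228644, x=cosφ1·sinφ2-sinφ1·cosφ2·cosΔλ=0.29098378; θ=atan2(y, x)=-68.0572° <0 so +360° → 291.9428° ≈ 291.9°
Leg 4: φ1=-0.0037594, φ2=0.5939827, Δφ=0.5977421, Δλ=-0.6941628 rad; a=sin²(Δφ/2)+cosφ1·cosφ2·sin²(Δλ/2)=0.1825821534; c=2·atan2(√a, √(1-a))=0.883000480; dist=6371·c=5625.596 ≈ 5625.6 km; running total=29761.8 km
Leg 4 bearing: y=sinΔλ·cosφ2=-0.53016608, x=cosφ1·sinφ2-sinφ1·cosφ2·cosΔλ=0.56205656; θ=atan2(y, x)=-43.3276° <0 so +360° → 316.6724° ≈ 316.7°
Leg 5: φ1=0.5939827, φ2=0.6555160, Δφ=0.0615333, Δλ=4.2802455 rad; a=sin²(Δφ/2)+cosφ1·cosφ2·sin²(Δλ/2)=0.4669945601; c=2·atan2(√a, √(1-a))=1.504737413; dist=6371·c=9586.682 ≈ 9586.7 km; running total=39348.5 km
Leg 5 bearing: y=sinΔλ·cosφ2=-0.71985758, x=cosφ1·sinφ2-sinφ1·cosφ2·cosΔλ=0.69097585; θ=atan2(y, x)=-46.1728° <0 so +360° → 313.8272° ≈ 313.8°
Leg 6: φ1=0.6555160, φ2=1.0501088, Δφ=0.3945928, Δλ=-1.7813319 rad; a=sin²(Δφ/2)+cosφ1·cosφ2·sin²(Δλ/2)=0.2768147020; c=2·atan2(√a, √(1-a))=1.108090998; dist=6371·c=7059.648 ≈ 7059.6 km; running total=46408.1 km
Leg 6 bearing: y=sinΔλ·cosφ2=-0.48649198, x=cosφ1·sinφ2-sinφ1·cosφ2·cosΔλ=0.75105182; θ=atan2(y, x)=-32.9330° <0 so +360° → 327.0670° ≈ 327.1°

Leg 1: dist=3918.5 km, bearing=233.7°
Leg 2: dist=5889.3 km, bearing=63.2°
Leg 3: dist=14328.4 km, bearing=291.9°
Leg 4: dist=5625.6 km, bearing=316.7°
Leg 5: dist=9586.7 km, bearing=313.8°
Leg 6: dist=7059.6 km, bearing=327.1°
Total: 46408.1 km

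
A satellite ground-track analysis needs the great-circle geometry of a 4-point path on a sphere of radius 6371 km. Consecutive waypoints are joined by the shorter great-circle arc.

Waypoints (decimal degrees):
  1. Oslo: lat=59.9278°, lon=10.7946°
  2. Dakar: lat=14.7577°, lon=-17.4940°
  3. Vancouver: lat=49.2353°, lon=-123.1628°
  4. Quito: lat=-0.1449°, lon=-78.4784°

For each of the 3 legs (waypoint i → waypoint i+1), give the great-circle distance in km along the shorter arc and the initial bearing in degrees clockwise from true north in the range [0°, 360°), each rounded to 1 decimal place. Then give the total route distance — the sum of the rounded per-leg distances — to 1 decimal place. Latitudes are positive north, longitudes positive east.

Leg 1: φ1=1.0459374, φ2=0.2575705, Δφ=-0.7883670, Δλ=-0.4937292 rad; a=sin²(Δφ/2)+cosφ1·cosφ2·sin²(Δλ/2)=0.1764329405; c=2·atan2(√a, √(1-a))=0.866977059; dist=6371·c=5523.511 ≈ 5523.5 km; running total=5523.5 km
Leg 1 bearing: y=sinΔλ·cosφ2=-0.45827944, x=cosφ1·sinφ2-sinφ1·cosφ2·cosΔλ=-0.60925971; θ=atan2(y, x)=-143.0499° <0 so +360° → 216.9501° ≈ 217.0°
Leg 2: φ1=0.2575705, φ2=0.8593181, Δφ=0.6017476, Δλ=-1.8442685 rad; a=sin²(Δφ/2)+cosφ1·cosφ2·sin²(Δλ/2)=0.4887983220; c=2·atan2(√a, √(1-a))=1.548391096; dist=6371·c=9864.800 ≈ 9864.8 km; running total=15388.3 km
Leg 2 bearing: y=sinΔλ·cosφ2=-0.62868964, x=cosφ1·sinφ2-sinφ1·cosφ2·cosΔλ=0.77733354; θ=atan2(y, x)=-38.9651° <0 so +360° → 321.0349° ≈ 321.0°
Leg 3: φ1=0.8593181, φ2=-0.0025290, Δφ=-0.8618471, Δλ=0.7798899 rad; a=sin²(Δφ/2)+cosφ1·cosφ2·sin²(Δλ/2)=0.2688362338; c=2·atan2(√a, √(1-a))=1.090178009; dist=6371·c=6945.524 ≈ 6945.5 km; running total=22333.8 km
Leg 3 bearing: y=sinΔλ·cosφ2=0.70319890, x=cosφ1·sinφ2-sinφ1·cosφ2·cosΔλ=-0.54015235; θ=atan2(y, x)=127.5292° ≈ 127.5°

Leg 1: dist=5523.5 km, bearing=217.0°
Leg 2: dist=9864.8 km, bearing=321.0°
Leg 3: dist=6945.5 km, bearing=127.5°
Total: 22333.8 km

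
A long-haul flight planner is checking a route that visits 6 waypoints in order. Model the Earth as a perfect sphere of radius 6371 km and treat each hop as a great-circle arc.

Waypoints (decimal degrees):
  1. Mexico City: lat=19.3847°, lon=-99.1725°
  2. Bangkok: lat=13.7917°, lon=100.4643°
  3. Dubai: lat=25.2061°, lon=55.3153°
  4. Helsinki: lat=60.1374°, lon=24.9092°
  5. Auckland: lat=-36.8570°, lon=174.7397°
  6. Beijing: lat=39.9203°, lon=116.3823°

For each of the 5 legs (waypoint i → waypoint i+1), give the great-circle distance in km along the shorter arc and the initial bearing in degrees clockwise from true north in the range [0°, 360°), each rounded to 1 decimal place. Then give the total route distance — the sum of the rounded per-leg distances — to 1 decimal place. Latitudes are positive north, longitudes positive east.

Leg 1: dist=15745.4 km, bearing=328.3°
Leg 2: dist=4875.1 km, bearing=292.2°
Leg 3: dist=4528.2 km, bearing=337.3°
Leg 4: dist=16661.3 km, bearing=53.2°
Leg 5: dist=10409.1 km, bearing=319.1°
Total: 52219.1 km

Leg 1: φ1=0.3383268, φ2=0.2407106, Δφ=-0.0976163, Δλ=3.4843195 rad; a=sin²(Δφ/2)+cosφ1·cosφ2·sin²(Δλ/2)=0.8918551066; c=2·atan2(√a, √(1-a))=2.471413197; dist=6371·c=15745.373 ≈ 15745.4 km; running total=15745.4 km
Leg 1 bearing: y=sinΔλ·cosφ2=-0.32636766, x=cosφ1·sinφ2-sinφ1·cosφ2·cosΔλ=0.52847181; θ=atan2(y, x)=-31.6982° <0 so +360° → 328.3018° ≈ 328.3°
Leg 2: φ1=0.2407106, φ2=0.4399294, Δφ=0.1992189, Δλ=-0.7879987 rad; a=sin²(Δφ/2)+cosφ1·cosφ2·sin²(Δλ/2)=0.1393802353; c=2·atan2(√a, √(1-a))=0.765206217; dist=6371·c=4875.129 ≈ 4875.1 km; running total=20620.5 km
Leg 2 bearing: y=sinΔλ·cosφ2=-0.64143889, x=cosφ1·sinφ2-sinφ1·cosφ2·cosΔλ=0.26147599; θ=atan2(y, x)=-67.8222° <0 so +360° → 292.1778° ≈ 292.2°
Leg 3: φ1=0.4399294, φ2=1.0495956, Δφ=0.6096662, Δλ=-0.5306866 rad; a=sin²(Δφ/2)+cosφ1·cosφ2·sin²(Δλ/2)=0.1210620566; c=2·atan2(√a, √(1-a))=0.710745249; dist=6371·c=4528.158 ≈ 4528.2 km; running total=25148.7 km
Leg 3 bearing: y=sinΔλ·cosφ2=-0.25201095, x=cosφ1·sinφ2-sinφ1·cosφ2·cosΔλ=0.60175961; θ=atan2(y, x)=-22.7235° <0 so +360° → 337.2765° ≈ 337.3°
Leg 4: φ1=1.0495956, φ2=-0.6432760, Δφ=-1.6928716, Δλ=2.6150355 rad; a=sin²(Δφ/2)+cosφ1·cosφ2·sin²(Δλ/2)=0.9323073597; c=2·atan2(√a, √(1-a))=2.615179366; dist=6371·c=16661.308 ≈ 16661.3 km; running total=41810.0 km
Leg 4 bearing: y=sinΔλ·cosφ2=0.40211571, x=cosφ1·sinφ2-sinφ1·cosφ2·cosΔλ=0.30123802; θ=atan2(y, x)=53.1619° ≈ 53.2°
Leg 5: φ1=-0.6432760, φ2=0.6967407, Δφ=1.3400167, Δλ=-1.0185288 rad; a=sin²(Δφ/2)+cosφ1·cosφ2·sin²(Δλ/2)=0.5314913920; c=2·atan2(√a, √(1-a))=1.633820826; dist=6371·c=10409.072 ≈ 10409.1 km; running total=52219.1 km
Leg 5 bearing: y=sinΔλ·cosφ2=-0.65292264, x=cosφ1·sinφ2-sinφ1·cosφ2·cosΔλ=0.75480143; θ=atan2(y, x)=-40.8606° <0 so +360° → 319.1394° ≈ 319.1°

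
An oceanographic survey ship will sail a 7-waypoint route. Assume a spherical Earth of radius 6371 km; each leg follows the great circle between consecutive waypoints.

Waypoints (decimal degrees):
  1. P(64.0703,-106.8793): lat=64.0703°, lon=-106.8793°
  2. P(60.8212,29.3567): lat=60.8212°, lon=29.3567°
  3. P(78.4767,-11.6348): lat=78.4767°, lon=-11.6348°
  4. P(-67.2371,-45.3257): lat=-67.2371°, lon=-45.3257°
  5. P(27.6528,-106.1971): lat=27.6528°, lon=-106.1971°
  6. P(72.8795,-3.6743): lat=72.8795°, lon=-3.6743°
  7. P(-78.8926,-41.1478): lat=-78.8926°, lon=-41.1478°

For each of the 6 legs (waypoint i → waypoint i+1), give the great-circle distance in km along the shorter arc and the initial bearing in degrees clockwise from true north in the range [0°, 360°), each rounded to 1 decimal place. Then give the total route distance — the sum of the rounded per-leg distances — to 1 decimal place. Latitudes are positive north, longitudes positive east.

Leg 1: φ1=1.1182377, φ2=1.0615302, Δφ=-0.0567075, Δλ=2.3777668 rad; a=sin²(Δφ/2)+cosφ1·cosφ2·sin²(Δλ/2)=0.1843760835; c=2·atan2(√a, √(1-a))=0.887635266; dist=6371·c=5655.124 ≈ 5655.1 km; running total=5655.1 km
Leg 1 bearing: y=sinΔλ·cosφ2=0.33722399, x=cosφ1·sinφ2-sinφ1·cosφ2·cosΔλ=0.69843121; θ=atan2(y, x)=25.7727° ≈ 25.8°
Leg 2: φ1=1.0615302, φ2=1.3696768, Δφ=0.3081466, Δλ=-0.7154366 rad; a=sin²(Δφ/2)+cosφ1·cosφ2·sin²(Δλ/2)=0.0354914366; c=2·atan2(√a, √(1-a))=0.379048552; dist=6371·c=2414.918 ≈ 2414.9 km; running total=8070.0 km
Leg 2 bearing: y=sinΔλ·cosφ2=-0.13103619, x=cosφ1·sinφ2-sinφ1·cosφ2·cosΔλ=0.34605880; θ=atan2(y, x)=-20.7393° <0 so +360° → 339.2607° ≈ 339.3°
Leg 3: φ1=1.3696768, φ2=-1.1735088, Δφ=-2.5431856, Δλ=-0.5880171 rad; a=sin²(Δφ/2)+cosφ1·cosφ2·sin²(Δλ/2)=0.9196080076; c=2·atan2(√a, √(1-a))=2.566636258; dist=6371·c=16352.040 ≈ 16352.0 km; running total=24422.0 km
Leg 3 bearing: y=sinΔλ·cosφ2=-0.21462849, x=cosφ1·sinφ2-sinφ1·cosφ2·cosΔλ=-0.49965097; θ=atan2(y, x)=-156.7537° <0 so +360° → 203.2463° ≈ 203.2°
Leg 4: φ1=-1.1735088, φ2=0.4826324, Δφ=1.6561412, Δλ=-1.0624064 rad; a=sin²(Δφ/2)+cosφ1·cosφ2·sin²(Δλ/2)=0.6305683295; c=2·atan2(√a, √(1-a))=1.834995859; dist=6371·c=11690.759 ≈ 11690.8 km; running total=36112.8 km
Leg 4 bearing: y=sinΔλ·cosφ2=-0.77375156, x=cosφ1·sinφ2-sinφ1·cosφ2·cosΔλ=0.57716216; θ=atan2(y, x)=-53.2797° <0 so +360° → 306.7203° ≈ 306.7°
Leg 5: φ1=0.4826324, φ2=1.2719872, Δφ=0.7893548, Δλ=1.7893604 rad; a=sin²(Δφ/2)+cosφ1·cosφ2·sin²(Δλ/2)=0.3064963873; c=2·atan2(√a, √(1-a))=1.173412643; dist=6371·c=7475.812 ≈ 7475.8 km; running total=43588.6 km
Leg 5 bearing: y=sinΔλ·cosφ2=0.28737887, x=cosφ1·sinφ2-sinφ1·cosφ2·cosΔλ=0.87614998; θ=atan2(y, x)=18.1596° ≈ 18.2°
Leg 6: φ1=1.2719872, φ2=-1.3769356, Δφ=-2.6489229, Δλ=-0.6540360 rad; a=sin²(Δφ/2)+cosφ1·cosφ2·sin²(Δλ/2)=0.9463883491; c=2·atan2(√a, √(1-a))=2.674267943; dist=6371·c=17037.761 ≈ 17037.8 km; running total=60626.4 km
Leg 6 bearing: y=sinΔλ·cosφ2=-0.11720640, x=cosφ1·sinφ2-sinφ1·cosφ2·cosΔλ=-0.43498555; θ=atan2(y, x)=-164.9199° <0 so +360° → 195.0801° ≈ 195.1°

Leg 1: dist=5655.1 km, bearing=25.8°
Leg 2: dist=2414.9 km, bearing=339.3°
Leg 3: dist=16352.0 km, bearing=203.2°
Leg 4: dist=11690.8 km, bearing=306.7°
Leg 5: dist=7475.8 km, bearing=18.2°
Leg 6: dist=17037.8 km, bearing=195.1°
Total: 60626.4 km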